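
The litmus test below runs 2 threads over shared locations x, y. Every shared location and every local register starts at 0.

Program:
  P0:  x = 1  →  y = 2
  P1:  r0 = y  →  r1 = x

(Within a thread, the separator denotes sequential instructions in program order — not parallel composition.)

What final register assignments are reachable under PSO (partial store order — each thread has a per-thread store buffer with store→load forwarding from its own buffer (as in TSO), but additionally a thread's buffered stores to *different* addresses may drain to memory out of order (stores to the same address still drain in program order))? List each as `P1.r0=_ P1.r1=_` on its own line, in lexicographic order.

outcome vector order: (P1.r0,P1.r1)
|PSO outcomes| = 4

P1.r0=0 P1.r1=0
P1.r0=0 P1.r1=1
P1.r0=2 P1.r1=0
P1.r0=2 P1.r1=1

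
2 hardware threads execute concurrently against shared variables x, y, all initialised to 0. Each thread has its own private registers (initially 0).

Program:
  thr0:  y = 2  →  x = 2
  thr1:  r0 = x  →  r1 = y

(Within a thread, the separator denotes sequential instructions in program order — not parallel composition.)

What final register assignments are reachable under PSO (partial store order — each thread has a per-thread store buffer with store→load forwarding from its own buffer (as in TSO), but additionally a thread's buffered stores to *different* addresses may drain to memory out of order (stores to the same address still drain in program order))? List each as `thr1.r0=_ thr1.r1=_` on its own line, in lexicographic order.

thr1.r0=0 thr1.r1=0
thr1.r0=0 thr1.r1=2
thr1.r0=2 thr1.r1=0
thr1.r0=2 thr1.r1=2

outcome vector order: (thr1.r0,thr1.r1)
|PSO outcomes| = 4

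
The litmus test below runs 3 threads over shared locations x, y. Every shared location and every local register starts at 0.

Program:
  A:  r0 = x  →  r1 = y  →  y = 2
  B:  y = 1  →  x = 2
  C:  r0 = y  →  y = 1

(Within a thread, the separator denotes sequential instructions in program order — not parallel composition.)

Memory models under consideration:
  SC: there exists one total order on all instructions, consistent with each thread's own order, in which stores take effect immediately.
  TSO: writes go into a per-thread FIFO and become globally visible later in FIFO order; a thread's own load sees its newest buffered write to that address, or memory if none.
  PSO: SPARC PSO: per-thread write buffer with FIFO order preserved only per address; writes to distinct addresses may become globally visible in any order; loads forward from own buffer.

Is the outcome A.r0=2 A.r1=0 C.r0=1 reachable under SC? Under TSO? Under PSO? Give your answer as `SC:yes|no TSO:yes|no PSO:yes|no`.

outcome vector order: (A.r0,A.r1,C.r0)
under SC → <0 0 0> <0 0 1> <0 0 2> <0 1 0> <0 1 1> <0 1 2> <2 1 0> <2 1 1> <2 1 2>
under TSO → <0 0 0> <0 0 1> <0 0 2> <0 1 0> <0 1 1> <0 1 2> <2 1 0> <2 1 1> <2 1 2>
under PSO → <0 0 0> <0 0 1> <0 0 2> <0 1 0> <0 1 1> <0 1 2> <2 0 0> <2 0 1> <2 0 2> <2 1 0> <2 1 1> <2 1 2>
target <2 0 1> ∈ {PSO}

SC:no TSO:no PSO:yes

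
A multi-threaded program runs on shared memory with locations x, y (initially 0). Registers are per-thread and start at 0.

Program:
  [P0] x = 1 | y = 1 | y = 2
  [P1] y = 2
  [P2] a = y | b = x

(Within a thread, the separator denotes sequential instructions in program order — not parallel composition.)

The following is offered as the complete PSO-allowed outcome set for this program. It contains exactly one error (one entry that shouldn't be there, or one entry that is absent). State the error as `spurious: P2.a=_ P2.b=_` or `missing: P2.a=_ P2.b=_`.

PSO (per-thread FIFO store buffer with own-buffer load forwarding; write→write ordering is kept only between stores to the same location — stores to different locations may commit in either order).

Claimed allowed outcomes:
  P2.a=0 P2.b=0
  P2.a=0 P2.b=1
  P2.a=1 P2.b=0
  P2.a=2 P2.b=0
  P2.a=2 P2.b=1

outcome vector order: (P2.a,P2.b)
PSO: 6 outcomes — {(0,0); (0,1); (1,0); (1,1); (2,0); (2,1)}
PSO∖claimed = {(1,1)}

missing: P2.a=1 P2.b=1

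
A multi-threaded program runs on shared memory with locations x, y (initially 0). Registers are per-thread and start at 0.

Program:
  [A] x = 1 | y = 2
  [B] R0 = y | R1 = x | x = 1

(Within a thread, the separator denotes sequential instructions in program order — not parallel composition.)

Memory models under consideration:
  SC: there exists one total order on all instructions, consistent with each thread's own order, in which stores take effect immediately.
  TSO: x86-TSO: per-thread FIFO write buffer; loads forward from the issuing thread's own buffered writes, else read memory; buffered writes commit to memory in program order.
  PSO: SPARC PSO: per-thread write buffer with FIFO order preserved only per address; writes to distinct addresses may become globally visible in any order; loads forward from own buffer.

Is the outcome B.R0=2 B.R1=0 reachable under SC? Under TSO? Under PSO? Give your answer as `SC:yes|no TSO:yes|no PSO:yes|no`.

outcome vector order: (B.R0,B.R1)
[SC] allowed = {00 01 21}
[TSO] allowed = {00 01 21}
[PSO] allowed = {00 01 20 21}
target 20 ∈ {PSO}

SC:no TSO:no PSO:yes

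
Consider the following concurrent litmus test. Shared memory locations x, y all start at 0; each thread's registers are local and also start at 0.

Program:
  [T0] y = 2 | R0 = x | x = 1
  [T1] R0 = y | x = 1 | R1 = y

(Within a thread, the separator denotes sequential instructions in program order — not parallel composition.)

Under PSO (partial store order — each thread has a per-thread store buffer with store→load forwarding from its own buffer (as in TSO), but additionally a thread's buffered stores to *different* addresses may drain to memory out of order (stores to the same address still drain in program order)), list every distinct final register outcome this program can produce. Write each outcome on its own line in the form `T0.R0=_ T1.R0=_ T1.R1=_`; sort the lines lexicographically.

outcome vector order: (T0.R0,T1.R0,T1.R1)
|PSO outcomes| = 6

T0.R0=0 T1.R0=0 T1.R1=0
T0.R0=0 T1.R0=0 T1.R1=2
T0.R0=0 T1.R0=2 T1.R1=2
T0.R0=1 T1.R0=0 T1.R1=0
T0.R0=1 T1.R0=0 T1.R1=2
T0.R0=1 T1.R0=2 T1.R1=2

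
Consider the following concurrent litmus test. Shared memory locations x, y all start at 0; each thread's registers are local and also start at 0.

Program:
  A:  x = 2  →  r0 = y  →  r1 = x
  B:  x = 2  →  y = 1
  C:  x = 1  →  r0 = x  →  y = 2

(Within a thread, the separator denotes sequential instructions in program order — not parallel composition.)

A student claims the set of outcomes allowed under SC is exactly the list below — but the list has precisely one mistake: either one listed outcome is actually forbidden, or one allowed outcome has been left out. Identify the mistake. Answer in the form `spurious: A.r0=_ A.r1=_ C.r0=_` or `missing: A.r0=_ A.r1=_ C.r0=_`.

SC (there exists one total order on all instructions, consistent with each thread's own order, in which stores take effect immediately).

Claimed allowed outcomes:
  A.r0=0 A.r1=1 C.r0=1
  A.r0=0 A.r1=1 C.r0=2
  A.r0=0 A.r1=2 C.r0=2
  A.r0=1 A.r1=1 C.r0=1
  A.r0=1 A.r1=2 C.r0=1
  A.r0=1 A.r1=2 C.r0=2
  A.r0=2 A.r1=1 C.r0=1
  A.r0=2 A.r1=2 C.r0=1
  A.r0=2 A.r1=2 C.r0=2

missing: A.r0=0 A.r1=2 C.r0=1

outcome vector order: (A.r0,A.r1,C.r0)
under SC → <0 1 1>; <0 1 2>; <0 2 1>; <0 2 2>; <1 1 1>; <1 2 1>; <1 2 2>; <2 1 1>; <2 2 1>; <2 2 2>
SC∖claimed = {<0 2 1>}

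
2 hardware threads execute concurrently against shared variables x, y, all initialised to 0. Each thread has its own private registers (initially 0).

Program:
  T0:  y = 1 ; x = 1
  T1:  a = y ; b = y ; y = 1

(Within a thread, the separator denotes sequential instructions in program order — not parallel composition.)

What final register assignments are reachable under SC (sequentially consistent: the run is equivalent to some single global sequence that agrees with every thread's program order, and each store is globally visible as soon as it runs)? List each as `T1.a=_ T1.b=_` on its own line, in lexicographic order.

outcome vector order: (T1.a,T1.b)
|SC outcomes| = 3

T1.a=0 T1.b=0
T1.a=0 T1.b=1
T1.a=1 T1.b=1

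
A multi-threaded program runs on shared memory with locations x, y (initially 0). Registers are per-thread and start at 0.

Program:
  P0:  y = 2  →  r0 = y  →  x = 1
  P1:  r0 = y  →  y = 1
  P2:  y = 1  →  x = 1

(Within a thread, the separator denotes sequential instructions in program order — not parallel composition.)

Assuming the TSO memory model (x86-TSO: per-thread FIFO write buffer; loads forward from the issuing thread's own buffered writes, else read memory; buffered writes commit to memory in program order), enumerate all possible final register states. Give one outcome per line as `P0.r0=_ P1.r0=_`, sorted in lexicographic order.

P0.r0=1 P1.r0=0
P0.r0=1 P1.r0=1
P0.r0=1 P1.r0=2
P0.r0=2 P1.r0=0
P0.r0=2 P1.r0=1
P0.r0=2 P1.r0=2

outcome vector order: (P0.r0,P1.r0)
|TSO outcomes| = 6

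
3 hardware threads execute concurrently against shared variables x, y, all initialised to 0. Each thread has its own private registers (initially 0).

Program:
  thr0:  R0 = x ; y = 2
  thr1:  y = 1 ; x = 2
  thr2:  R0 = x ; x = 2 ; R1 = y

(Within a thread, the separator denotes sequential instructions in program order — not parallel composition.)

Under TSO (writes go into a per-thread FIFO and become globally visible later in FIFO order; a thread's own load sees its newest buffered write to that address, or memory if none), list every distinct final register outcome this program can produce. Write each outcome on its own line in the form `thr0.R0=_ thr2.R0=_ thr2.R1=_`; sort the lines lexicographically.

thr0.R0=0 thr2.R0=0 thr2.R1=0
thr0.R0=0 thr2.R0=0 thr2.R1=1
thr0.R0=0 thr2.R0=0 thr2.R1=2
thr0.R0=0 thr2.R0=2 thr2.R1=1
thr0.R0=0 thr2.R0=2 thr2.R1=2
thr0.R0=2 thr2.R0=0 thr2.R1=0
thr0.R0=2 thr2.R0=0 thr2.R1=1
thr0.R0=2 thr2.R0=0 thr2.R1=2
thr0.R0=2 thr2.R0=2 thr2.R1=1
thr0.R0=2 thr2.R0=2 thr2.R1=2

outcome vector order: (thr0.R0,thr2.R0,thr2.R1)
|TSO outcomes| = 10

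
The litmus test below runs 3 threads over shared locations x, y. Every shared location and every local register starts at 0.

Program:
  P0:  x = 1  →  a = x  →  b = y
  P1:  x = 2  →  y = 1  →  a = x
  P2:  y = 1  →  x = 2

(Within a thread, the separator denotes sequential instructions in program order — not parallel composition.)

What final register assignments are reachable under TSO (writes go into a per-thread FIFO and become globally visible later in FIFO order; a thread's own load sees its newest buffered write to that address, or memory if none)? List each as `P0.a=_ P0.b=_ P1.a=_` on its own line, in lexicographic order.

P0.a=1 P0.b=0 P1.a=1
P0.a=1 P0.b=0 P1.a=2
P0.a=1 P0.b=1 P1.a=1
P0.a=1 P0.b=1 P1.a=2
P0.a=2 P0.b=0 P1.a=2
P0.a=2 P0.b=1 P1.a=1
P0.a=2 P0.b=1 P1.a=2

outcome vector order: (P0.a,P0.b,P1.a)
|TSO outcomes| = 7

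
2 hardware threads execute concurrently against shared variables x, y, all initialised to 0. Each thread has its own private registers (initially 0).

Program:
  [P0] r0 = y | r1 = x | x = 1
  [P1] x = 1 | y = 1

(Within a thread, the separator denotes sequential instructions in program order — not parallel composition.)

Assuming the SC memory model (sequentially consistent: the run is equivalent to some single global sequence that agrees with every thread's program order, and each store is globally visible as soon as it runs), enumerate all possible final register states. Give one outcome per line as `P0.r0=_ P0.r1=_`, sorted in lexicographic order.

outcome vector order: (P0.r0,P0.r1)
|SC outcomes| = 3

P0.r0=0 P0.r1=0
P0.r0=0 P0.r1=1
P0.r0=1 P0.r1=1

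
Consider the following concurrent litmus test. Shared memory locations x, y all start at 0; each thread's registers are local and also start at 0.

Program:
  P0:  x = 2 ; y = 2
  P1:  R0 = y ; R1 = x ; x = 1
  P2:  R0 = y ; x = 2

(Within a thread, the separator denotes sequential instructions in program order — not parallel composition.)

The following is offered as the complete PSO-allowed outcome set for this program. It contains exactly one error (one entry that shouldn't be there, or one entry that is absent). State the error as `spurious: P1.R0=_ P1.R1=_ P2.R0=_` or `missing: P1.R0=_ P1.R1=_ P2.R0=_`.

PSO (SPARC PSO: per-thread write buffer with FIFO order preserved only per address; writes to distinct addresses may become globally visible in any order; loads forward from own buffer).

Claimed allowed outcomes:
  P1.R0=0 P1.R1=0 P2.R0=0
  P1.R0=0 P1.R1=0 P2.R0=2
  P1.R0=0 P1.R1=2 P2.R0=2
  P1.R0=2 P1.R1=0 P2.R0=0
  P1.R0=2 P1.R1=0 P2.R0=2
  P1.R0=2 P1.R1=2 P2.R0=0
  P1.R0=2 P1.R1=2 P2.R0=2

missing: P1.R0=0 P1.R1=2 P2.R0=0

outcome vector order: (P1.R0,P1.R1,P2.R0)
PSO: 8 outcomes — {<0 0 0> <0 0 2> <0 2 0> <0 2 2> <2 0 0> <2 0 2> <2 2 0> <2 2 2>}
PSO∖claimed = {<0 2 0>}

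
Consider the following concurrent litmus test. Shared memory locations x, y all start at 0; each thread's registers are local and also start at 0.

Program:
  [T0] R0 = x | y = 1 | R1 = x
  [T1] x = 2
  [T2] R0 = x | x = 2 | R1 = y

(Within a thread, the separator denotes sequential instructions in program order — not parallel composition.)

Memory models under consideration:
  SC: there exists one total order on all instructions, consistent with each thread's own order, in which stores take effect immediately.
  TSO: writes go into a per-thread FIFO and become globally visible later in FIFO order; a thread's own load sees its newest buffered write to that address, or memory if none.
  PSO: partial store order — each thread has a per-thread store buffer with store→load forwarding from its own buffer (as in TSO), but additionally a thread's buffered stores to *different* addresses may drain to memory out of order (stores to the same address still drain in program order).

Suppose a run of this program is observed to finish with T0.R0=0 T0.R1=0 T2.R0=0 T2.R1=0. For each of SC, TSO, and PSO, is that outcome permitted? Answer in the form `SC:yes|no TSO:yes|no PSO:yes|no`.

SC:no TSO:yes PSO:yes

outcome vector order: (T0.R0,T0.R1,T2.R0,T2.R1)
SC (10): 0001 0021 0200 0201 0220 0221 2200 2201 2220 2221
TSO (12): 0000 0001 0020 0021 0200 0201 0220 0221 2200 2201 2220 2221
PSO (12): 0000 0001 0020 0021 0200 0201 0220 0221 2200 2201 2220 2221
target 0000 ∈ {TSO,PSO}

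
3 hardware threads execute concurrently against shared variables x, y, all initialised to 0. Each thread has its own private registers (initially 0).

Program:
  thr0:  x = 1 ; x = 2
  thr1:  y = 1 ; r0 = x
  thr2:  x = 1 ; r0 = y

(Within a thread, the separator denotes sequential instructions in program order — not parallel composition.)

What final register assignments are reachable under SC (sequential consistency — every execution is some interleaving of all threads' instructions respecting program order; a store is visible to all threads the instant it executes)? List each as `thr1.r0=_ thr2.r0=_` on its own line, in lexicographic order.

thr1.r0=0 thr2.r0=1
thr1.r0=1 thr2.r0=0
thr1.r0=1 thr2.r0=1
thr1.r0=2 thr2.r0=0
thr1.r0=2 thr2.r0=1

outcome vector order: (thr1.r0,thr2.r0)
|SC outcomes| = 5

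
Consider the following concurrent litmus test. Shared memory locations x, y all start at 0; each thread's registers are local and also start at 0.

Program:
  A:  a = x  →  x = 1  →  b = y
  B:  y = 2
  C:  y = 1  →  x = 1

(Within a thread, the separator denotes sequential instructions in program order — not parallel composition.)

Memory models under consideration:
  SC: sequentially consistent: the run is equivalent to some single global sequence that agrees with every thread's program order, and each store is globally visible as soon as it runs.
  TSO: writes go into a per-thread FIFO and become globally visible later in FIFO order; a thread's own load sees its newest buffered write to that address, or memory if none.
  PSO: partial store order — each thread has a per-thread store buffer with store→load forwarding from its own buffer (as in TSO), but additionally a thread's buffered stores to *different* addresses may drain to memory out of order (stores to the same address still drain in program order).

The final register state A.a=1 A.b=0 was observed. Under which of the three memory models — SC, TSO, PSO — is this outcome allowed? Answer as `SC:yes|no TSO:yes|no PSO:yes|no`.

SC:no TSO:no PSO:yes

outcome vector order: (A.a,A.b)
under SC → <0 0>, <0 1>, <0 2>, <1 1>, <1 2>
under TSO → <0 0>, <0 1>, <0 2>, <1 1>, <1 2>
under PSO → <0 0>, <0 1>, <0 2>, <1 0>, <1 1>, <1 2>
target <1 0> ∈ {PSO}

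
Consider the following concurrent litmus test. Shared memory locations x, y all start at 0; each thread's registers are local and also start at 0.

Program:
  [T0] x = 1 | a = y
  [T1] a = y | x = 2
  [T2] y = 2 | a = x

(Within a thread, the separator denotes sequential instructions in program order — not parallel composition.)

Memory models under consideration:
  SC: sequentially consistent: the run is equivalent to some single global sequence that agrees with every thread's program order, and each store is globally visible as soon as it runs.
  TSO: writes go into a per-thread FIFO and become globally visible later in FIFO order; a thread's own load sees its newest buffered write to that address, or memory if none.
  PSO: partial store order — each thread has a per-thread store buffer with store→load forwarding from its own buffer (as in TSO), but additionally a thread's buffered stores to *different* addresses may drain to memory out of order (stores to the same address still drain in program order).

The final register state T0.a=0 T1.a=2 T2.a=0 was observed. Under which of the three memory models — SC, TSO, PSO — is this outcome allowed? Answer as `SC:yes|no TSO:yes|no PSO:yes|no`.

SC:no TSO:yes PSO:yes

outcome vector order: (T0.a,T1.a,T2.a)
[SC] allowed = {(0,0,1) (0,0,2) (0,2,1) (0,2,2) (2,0,0) (2,0,1) (2,0,2) (2,2,0) (2,2,1) (2,2,2)}
[TSO] allowed = {(0,0,0) (0,0,1) (0,0,2) (0,2,0) (0,2,1) (0,2,2) (2,0,0) (2,0,1) (2,0,2) (2,2,0) (2,2,1) (2,2,2)}
[PSO] allowed = {(0,0,0) (0,0,1) (0,0,2) (0,2,0) (0,2,1) (0,2,2) (2,0,0) (2,0,1) (2,0,2) (2,2,0) (2,2,1) (2,2,2)}
target (0,2,0) ∈ {TSO,PSO}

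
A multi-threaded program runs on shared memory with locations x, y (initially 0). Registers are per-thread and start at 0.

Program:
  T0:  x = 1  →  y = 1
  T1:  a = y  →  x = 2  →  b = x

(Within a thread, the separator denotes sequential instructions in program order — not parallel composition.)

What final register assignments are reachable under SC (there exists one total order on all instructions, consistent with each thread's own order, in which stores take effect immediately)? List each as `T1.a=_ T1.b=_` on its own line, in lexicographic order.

T1.a=0 T1.b=1
T1.a=0 T1.b=2
T1.a=1 T1.b=2

outcome vector order: (T1.a,T1.b)
|SC outcomes| = 3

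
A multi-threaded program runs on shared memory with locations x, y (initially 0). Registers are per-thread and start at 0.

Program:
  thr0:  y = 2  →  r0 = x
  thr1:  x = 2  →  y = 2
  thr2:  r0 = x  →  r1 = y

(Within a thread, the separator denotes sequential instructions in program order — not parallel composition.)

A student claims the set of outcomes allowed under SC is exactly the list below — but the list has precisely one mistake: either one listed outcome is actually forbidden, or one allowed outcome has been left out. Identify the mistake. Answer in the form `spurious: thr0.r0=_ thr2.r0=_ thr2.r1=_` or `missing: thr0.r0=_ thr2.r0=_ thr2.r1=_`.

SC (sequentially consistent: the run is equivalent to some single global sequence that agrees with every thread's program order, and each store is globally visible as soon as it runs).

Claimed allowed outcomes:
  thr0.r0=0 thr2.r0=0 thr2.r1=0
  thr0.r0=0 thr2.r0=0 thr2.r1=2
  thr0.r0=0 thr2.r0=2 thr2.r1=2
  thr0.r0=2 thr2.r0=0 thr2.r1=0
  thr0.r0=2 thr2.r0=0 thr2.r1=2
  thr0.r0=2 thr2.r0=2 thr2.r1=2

missing: thr0.r0=2 thr2.r0=2 thr2.r1=0

outcome vector order: (thr0.r0,thr2.r0,thr2.r1)
SC (7): 000, 002, 022, 200, 202, 220, 222
SC∖claimed = {220}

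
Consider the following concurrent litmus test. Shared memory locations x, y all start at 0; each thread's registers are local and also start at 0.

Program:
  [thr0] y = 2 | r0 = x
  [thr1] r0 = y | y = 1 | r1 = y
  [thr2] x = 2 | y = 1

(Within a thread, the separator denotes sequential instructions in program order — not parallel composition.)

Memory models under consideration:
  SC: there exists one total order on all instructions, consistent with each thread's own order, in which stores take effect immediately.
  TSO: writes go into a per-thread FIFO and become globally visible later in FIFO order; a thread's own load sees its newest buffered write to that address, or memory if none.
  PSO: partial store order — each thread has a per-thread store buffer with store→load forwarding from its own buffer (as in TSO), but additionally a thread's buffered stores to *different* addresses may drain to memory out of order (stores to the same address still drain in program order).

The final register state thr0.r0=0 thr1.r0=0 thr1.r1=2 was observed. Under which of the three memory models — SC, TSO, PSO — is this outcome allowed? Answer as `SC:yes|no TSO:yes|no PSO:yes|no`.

outcome vector order: (thr0.r0,thr1.r0,thr1.r1)
under SC → 001 002 011 021 201 202 211 212 221
under TSO → 001 002 011 012 021 201 202 211 212 221
under PSO → 001 002 011 012 021 201 202 211 212 221
target 002 ∈ {SC,TSO,PSO}

SC:yes TSO:yes PSO:yes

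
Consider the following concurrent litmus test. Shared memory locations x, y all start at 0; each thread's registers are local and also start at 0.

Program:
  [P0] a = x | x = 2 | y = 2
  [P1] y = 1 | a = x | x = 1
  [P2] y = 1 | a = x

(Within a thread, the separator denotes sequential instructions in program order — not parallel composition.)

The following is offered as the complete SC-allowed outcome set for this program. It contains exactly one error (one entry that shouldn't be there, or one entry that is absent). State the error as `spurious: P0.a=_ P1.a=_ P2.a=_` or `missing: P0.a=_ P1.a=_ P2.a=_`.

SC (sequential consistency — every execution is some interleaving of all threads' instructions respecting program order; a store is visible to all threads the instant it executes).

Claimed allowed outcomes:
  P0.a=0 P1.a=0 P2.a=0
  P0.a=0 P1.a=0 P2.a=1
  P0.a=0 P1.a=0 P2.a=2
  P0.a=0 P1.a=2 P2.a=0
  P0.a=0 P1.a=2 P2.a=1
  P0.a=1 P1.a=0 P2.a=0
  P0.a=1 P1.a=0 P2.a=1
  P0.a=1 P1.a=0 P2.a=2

missing: P0.a=0 P1.a=2 P2.a=2

outcome vector order: (P0.a,P1.a,P2.a)
under SC → (0,0,0), (0,0,1), (0,0,2), (0,2,0), (0,2,1), (0,2,2), (1,0,0), (1,0,1), (1,0,2)
SC∖claimed = {(0,2,2)}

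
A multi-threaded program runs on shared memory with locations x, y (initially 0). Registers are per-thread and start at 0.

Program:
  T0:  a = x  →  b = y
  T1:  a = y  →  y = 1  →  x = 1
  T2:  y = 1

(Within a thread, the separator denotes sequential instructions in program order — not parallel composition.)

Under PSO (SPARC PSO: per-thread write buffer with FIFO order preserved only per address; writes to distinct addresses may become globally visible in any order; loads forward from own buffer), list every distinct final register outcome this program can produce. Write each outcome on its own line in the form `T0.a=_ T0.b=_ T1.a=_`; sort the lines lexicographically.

T0.a=0 T0.b=0 T1.a=0
T0.a=0 T0.b=0 T1.a=1
T0.a=0 T0.b=1 T1.a=0
T0.a=0 T0.b=1 T1.a=1
T0.a=1 T0.b=0 T1.a=0
T0.a=1 T0.b=1 T1.a=0
T0.a=1 T0.b=1 T1.a=1

outcome vector order: (T0.a,T0.b,T1.a)
|PSO outcomes| = 7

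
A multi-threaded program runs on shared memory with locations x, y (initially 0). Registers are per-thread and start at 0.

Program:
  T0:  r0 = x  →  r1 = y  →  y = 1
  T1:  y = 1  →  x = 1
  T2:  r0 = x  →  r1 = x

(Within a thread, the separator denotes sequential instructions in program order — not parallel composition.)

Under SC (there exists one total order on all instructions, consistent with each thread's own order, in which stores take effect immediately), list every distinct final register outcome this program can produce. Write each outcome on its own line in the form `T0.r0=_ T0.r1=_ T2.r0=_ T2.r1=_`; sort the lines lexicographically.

outcome vector order: (T0.r0,T0.r1,T2.r0,T2.r1)
|SC outcomes| = 9

T0.r0=0 T0.r1=0 T2.r0=0 T2.r1=0
T0.r0=0 T0.r1=0 T2.r0=0 T2.r1=1
T0.r0=0 T0.r1=0 T2.r0=1 T2.r1=1
T0.r0=0 T0.r1=1 T2.r0=0 T2.r1=0
T0.r0=0 T0.r1=1 T2.r0=0 T2.r1=1
T0.r0=0 T0.r1=1 T2.r0=1 T2.r1=1
T0.r0=1 T0.r1=1 T2.r0=0 T2.r1=0
T0.r0=1 T0.r1=1 T2.r0=0 T2.r1=1
T0.r0=1 T0.r1=1 T2.r0=1 T2.r1=1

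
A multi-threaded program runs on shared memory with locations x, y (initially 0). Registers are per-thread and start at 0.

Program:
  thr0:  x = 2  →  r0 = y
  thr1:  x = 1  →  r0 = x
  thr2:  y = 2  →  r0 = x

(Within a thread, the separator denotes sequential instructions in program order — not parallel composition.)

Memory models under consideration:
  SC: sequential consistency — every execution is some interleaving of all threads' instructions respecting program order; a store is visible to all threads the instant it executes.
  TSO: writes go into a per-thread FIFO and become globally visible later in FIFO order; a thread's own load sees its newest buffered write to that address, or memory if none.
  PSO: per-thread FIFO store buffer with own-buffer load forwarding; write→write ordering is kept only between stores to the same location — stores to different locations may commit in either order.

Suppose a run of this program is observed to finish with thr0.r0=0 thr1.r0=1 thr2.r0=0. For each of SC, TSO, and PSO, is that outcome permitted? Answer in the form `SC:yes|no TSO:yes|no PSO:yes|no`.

outcome vector order: (thr0.r0,thr1.r0,thr2.r0)
SC: 9 outcomes — {0/1/1 0/1/2 0/2/2 2/1/0 2/1/1 2/1/2 2/2/0 2/2/1 2/2/2}
TSO: 12 outcomes — {0/1/0 0/1/1 0/1/2 0/2/0 0/2/1 0/2/2 2/1/0 2/1/1 2/1/2 2/2/0 2/2/1 2/2/2}
PSO: 12 outcomes — {0/1/0 0/1/1 0/1/2 0/2/0 0/2/1 0/2/2 2/1/0 2/1/1 2/1/2 2/2/0 2/2/1 2/2/2}
target 0/1/0 ∈ {TSO,PSO}

SC:no TSO:yes PSO:yes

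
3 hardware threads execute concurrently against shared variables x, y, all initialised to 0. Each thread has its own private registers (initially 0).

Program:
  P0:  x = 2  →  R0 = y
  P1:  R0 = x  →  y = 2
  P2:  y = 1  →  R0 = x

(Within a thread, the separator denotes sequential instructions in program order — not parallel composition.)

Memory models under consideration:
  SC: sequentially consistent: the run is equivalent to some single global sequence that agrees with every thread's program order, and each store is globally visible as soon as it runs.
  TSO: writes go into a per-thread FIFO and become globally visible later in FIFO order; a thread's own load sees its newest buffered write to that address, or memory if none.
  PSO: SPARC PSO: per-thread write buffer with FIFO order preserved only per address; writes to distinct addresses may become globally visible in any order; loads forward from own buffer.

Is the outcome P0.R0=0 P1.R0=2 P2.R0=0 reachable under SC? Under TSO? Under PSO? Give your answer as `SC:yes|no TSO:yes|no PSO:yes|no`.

SC:no TSO:yes PSO:yes

outcome vector order: (P0.R0,P1.R0,P2.R0)
SC: 10 outcomes — {0/0/2 0/2/2 1/0/0 1/0/2 1/2/0 1/2/2 2/0/0 2/0/2 2/2/0 2/2/2}
TSO: 12 outcomes — {0/0/0 0/0/2 0/2/0 0/2/2 1/0/0 1/0/2 1/2/0 1/2/2 2/0/0 2/0/2 2/2/0 2/2/2}
PSO: 12 outcomes — {0/0/0 0/0/2 0/2/0 0/2/2 1/0/0 1/0/2 1/2/0 1/2/2 2/0/0 2/0/2 2/2/0 2/2/2}
target 0/2/0 ∈ {TSO,PSO}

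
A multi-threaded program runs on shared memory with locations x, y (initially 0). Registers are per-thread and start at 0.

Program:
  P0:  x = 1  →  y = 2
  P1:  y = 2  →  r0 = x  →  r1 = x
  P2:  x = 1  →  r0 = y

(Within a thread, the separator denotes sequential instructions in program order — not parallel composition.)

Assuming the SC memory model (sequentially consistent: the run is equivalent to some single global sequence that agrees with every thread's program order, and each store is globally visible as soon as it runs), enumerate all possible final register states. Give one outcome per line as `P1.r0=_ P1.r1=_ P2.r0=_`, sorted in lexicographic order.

outcome vector order: (P1.r0,P1.r1,P2.r0)
|SC outcomes| = 4

P1.r0=0 P1.r1=0 P2.r0=2
P1.r0=0 P1.r1=1 P2.r0=2
P1.r0=1 P1.r1=1 P2.r0=0
P1.r0=1 P1.r1=1 P2.r0=2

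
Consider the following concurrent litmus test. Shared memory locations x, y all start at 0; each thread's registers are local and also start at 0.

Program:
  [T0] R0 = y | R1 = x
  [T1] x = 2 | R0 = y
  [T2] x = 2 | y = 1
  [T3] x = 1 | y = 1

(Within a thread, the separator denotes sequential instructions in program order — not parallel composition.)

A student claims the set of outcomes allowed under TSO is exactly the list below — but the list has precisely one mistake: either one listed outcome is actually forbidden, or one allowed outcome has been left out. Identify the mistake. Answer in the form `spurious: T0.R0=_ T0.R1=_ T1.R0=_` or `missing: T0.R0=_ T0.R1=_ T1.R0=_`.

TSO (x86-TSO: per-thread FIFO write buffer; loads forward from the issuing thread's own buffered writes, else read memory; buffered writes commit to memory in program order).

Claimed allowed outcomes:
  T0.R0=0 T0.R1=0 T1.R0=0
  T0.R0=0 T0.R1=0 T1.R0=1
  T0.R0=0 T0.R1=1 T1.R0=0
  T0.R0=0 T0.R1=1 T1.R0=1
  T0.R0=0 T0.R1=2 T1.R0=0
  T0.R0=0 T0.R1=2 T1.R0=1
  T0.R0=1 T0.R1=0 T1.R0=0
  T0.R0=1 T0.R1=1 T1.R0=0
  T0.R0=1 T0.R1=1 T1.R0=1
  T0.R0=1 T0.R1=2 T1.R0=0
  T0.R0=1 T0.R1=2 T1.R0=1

spurious: T0.R0=1 T0.R1=0 T1.R0=0

outcome vector order: (T0.R0,T0.R1,T1.R0)
[TSO] allowed = {0/0/0; 0/0/1; 0/1/0; 0/1/1; 0/2/0; 0/2/1; 1/1/0; 1/1/1; 1/2/0; 1/2/1}
claimed∖TSO = {1/0/0}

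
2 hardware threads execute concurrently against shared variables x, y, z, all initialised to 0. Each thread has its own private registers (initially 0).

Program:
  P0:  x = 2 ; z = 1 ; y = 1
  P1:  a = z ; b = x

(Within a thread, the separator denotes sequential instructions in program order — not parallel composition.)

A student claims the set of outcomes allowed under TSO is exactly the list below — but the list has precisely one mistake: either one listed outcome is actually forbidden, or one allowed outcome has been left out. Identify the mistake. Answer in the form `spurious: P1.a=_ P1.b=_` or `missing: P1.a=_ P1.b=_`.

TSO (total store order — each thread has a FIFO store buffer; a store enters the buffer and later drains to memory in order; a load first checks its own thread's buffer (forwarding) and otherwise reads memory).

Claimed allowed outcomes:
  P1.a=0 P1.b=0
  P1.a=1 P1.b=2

outcome vector order: (P1.a,P1.b)
under TSO → (0,0), (0,2), (1,2)
TSO∖claimed = {(0,2)}

missing: P1.a=0 P1.b=2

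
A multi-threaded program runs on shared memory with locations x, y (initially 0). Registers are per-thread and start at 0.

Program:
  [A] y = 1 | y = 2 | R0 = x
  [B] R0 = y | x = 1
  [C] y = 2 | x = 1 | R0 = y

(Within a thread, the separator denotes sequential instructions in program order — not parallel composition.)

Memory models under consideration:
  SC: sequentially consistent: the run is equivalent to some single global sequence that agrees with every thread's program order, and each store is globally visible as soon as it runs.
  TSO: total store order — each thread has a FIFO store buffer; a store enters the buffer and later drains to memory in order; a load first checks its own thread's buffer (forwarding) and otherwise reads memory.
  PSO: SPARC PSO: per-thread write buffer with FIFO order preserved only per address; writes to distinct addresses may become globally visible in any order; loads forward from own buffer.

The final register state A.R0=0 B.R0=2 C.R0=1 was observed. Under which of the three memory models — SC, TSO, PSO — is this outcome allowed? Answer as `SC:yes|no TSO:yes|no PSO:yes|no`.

SC:no TSO:yes PSO:yes

outcome vector order: (A.R0,B.R0,C.R0)
SC: 9 outcomes — {002 012 022 101 102 111 112 121 122}
TSO: 12 outcomes — {001 002 011 012 021 022 101 102 111 112 121 122}
PSO: 12 outcomes — {001 002 011 012 021 022 101 102 111 112 121 122}
target 021 ∈ {TSO,PSO}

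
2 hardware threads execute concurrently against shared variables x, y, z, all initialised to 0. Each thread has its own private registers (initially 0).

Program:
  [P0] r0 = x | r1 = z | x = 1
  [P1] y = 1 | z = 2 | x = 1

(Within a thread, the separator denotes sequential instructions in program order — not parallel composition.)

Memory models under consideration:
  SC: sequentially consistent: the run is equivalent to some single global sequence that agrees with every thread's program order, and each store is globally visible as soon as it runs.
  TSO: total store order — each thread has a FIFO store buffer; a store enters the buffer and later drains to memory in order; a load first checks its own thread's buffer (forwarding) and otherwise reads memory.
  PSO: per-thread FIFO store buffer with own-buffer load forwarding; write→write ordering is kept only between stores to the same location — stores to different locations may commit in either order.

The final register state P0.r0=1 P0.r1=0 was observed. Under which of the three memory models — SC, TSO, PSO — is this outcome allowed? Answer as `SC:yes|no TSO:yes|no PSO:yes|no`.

SC:no TSO:no PSO:yes

outcome vector order: (P0.r0,P0.r1)
SC (3): (0,0), (0,2), (1,2)
TSO (3): (0,0), (0,2), (1,2)
PSO (4): (0,0), (0,2), (1,0), (1,2)
target (1,0) ∈ {PSO}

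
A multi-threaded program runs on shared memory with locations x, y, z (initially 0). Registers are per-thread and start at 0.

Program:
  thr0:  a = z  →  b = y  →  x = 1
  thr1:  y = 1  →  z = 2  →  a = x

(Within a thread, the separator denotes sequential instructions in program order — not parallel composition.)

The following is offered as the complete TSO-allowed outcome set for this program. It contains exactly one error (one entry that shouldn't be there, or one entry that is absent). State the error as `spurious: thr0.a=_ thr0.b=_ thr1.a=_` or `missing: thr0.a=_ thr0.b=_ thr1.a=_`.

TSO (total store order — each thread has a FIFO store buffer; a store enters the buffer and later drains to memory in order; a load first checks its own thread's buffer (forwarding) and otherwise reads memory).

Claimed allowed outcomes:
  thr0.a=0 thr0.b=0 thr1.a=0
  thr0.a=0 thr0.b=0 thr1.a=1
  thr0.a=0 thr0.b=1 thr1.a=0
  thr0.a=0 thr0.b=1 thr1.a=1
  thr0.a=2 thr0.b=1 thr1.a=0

outcome vector order: (thr0.a,thr0.b,thr1.a)
TSO (6): 0/0/0 0/0/1 0/1/0 0/1/1 2/1/0 2/1/1
TSO∖claimed = {2/1/1}

missing: thr0.a=2 thr0.b=1 thr1.a=1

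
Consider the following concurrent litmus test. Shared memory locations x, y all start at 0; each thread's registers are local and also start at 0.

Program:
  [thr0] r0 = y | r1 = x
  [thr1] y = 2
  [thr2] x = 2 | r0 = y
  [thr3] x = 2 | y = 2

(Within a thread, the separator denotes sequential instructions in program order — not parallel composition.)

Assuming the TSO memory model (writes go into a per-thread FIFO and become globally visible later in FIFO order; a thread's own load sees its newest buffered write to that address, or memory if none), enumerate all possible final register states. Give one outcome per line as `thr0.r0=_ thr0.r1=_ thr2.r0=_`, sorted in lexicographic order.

thr0.r0=0 thr0.r1=0 thr2.r0=0
thr0.r0=0 thr0.r1=0 thr2.r0=2
thr0.r0=0 thr0.r1=2 thr2.r0=0
thr0.r0=0 thr0.r1=2 thr2.r0=2
thr0.r0=2 thr0.r1=0 thr2.r0=0
thr0.r0=2 thr0.r1=0 thr2.r0=2
thr0.r0=2 thr0.r1=2 thr2.r0=0
thr0.r0=2 thr0.r1=2 thr2.r0=2

outcome vector order: (thr0.r0,thr0.r1,thr2.r0)
|TSO outcomes| = 8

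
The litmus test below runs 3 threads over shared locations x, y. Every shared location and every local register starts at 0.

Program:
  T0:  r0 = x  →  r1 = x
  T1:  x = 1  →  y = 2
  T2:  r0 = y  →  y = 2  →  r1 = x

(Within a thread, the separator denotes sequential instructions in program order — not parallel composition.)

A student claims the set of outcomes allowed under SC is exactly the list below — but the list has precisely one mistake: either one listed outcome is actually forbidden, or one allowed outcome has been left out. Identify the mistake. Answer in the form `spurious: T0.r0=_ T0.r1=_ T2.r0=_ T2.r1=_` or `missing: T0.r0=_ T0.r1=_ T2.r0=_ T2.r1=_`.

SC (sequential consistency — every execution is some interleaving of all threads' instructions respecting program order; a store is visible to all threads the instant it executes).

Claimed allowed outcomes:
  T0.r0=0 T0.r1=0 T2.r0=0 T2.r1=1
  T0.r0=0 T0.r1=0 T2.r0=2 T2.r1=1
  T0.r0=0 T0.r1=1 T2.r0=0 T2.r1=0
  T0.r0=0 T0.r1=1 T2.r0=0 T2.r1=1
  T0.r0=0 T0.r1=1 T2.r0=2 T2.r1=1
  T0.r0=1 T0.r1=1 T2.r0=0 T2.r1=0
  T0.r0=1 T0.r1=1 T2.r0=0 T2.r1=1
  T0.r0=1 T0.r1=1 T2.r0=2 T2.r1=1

missing: T0.r0=0 T0.r1=0 T2.r0=0 T2.r1=0

outcome vector order: (T0.r0,T0.r1,T2.r0,T2.r1)
SC: 9 outcomes — {<0 0 0 0>; <0 0 0 1>; <0 0 2 1>; <0 1 0 0>; <0 1 0 1>; <0 1 2 1>; <1 1 0 0>; <1 1 0 1>; <1 1 2 1>}
SC∖claimed = {<0 0 0 0>}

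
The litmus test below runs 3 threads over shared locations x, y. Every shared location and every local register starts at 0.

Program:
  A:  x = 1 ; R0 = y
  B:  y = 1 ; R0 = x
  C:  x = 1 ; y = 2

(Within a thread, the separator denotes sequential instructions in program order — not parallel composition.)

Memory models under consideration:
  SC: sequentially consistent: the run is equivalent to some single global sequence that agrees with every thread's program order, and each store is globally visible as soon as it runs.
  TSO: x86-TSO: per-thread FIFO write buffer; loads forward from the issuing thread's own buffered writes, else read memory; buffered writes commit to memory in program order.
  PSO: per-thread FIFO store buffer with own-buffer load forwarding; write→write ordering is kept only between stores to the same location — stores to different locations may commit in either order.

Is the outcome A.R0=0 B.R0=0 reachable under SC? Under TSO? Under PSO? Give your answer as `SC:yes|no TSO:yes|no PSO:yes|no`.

SC:no TSO:yes PSO:yes

outcome vector order: (A.R0,B.R0)
under SC → 01; 10; 11; 20; 21
under TSO → 00; 01; 10; 11; 20; 21
under PSO → 00; 01; 10; 11; 20; 21
target 00 ∈ {TSO,PSO}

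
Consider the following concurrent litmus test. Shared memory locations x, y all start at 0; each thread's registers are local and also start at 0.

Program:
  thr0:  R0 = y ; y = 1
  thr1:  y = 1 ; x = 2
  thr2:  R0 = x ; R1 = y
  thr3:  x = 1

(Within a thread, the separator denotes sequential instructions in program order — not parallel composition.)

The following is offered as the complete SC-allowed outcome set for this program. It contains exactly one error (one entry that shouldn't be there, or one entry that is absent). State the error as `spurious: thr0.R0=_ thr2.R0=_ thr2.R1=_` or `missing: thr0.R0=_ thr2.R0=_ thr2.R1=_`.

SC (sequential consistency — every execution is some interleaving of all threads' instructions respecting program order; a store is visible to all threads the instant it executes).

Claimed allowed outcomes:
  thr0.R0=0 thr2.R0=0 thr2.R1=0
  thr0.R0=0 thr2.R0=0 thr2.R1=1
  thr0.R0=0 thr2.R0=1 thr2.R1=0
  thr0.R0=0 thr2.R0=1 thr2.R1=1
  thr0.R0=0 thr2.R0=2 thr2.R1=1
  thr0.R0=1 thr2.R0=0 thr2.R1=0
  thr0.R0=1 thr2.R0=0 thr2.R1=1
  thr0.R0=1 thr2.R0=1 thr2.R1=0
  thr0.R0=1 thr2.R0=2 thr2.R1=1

missing: thr0.R0=1 thr2.R0=1 thr2.R1=1

outcome vector order: (thr0.R0,thr2.R0,thr2.R1)
[SC] allowed = {(0,0,0), (0,0,1), (0,1,0), (0,1,1), (0,2,1), (1,0,0), (1,0,1), (1,1,0), (1,1,1), (1,2,1)}
SC∖claimed = {(1,1,1)}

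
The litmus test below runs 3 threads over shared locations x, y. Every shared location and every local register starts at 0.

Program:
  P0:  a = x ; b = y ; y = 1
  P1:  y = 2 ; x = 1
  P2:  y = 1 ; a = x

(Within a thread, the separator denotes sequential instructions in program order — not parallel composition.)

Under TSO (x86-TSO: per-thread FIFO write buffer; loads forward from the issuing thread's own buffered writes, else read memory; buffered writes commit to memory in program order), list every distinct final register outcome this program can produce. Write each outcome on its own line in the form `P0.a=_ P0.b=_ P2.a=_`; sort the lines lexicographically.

P0.a=0 P0.b=0 P2.a=0
P0.a=0 P0.b=0 P2.a=1
P0.a=0 P0.b=1 P2.a=0
P0.a=0 P0.b=1 P2.a=1
P0.a=0 P0.b=2 P2.a=0
P0.a=0 P0.b=2 P2.a=1
P0.a=1 P0.b=1 P2.a=0
P0.a=1 P0.b=1 P2.a=1
P0.a=1 P0.b=2 P2.a=0
P0.a=1 P0.b=2 P2.a=1

outcome vector order: (P0.a,P0.b,P2.a)
|TSO outcomes| = 10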